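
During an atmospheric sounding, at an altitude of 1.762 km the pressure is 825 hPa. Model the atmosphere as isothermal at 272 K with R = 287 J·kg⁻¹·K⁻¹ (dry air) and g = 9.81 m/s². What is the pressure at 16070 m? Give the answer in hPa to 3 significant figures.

P ≈ 137 hPa

Scale height: H = RT/g = 287 × 272 / 9.81 = 7957.6 m.
Between two levels, P₂ = P₁ exp(−Δz/H) with Δz = z₂ − z₁.
Δz = 16070 − 1762.0 = 14308 m; Δz/H = 14308/7957.6 = 1.7980.
P₂ = 825 × exp(−1.7980) = 825 × 0.16563 = 136.64 hPa.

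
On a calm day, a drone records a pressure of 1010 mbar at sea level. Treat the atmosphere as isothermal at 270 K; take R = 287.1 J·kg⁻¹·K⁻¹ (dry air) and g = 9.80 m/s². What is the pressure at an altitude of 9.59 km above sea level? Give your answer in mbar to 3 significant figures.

Scale height: H = RT/g = 287.1 × 270 / 9.80 = 7909.9 m.
Barometric formula: P = P₀ exp(−z/H).
z/H = 9590.0/7909.9 = 1.2124; exp(−1.2124) = 0.29748.
P = 1010 × 0.29748 = 300.45 mbar.

P ≈ 300 mbar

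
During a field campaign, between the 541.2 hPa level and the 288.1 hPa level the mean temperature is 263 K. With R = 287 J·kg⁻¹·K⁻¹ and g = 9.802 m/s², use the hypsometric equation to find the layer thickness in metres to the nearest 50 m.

Hypsometric equation: Δz = (R T̄/g) ln(P₁/P₂).
R T̄/g = 287 × 263 / 9.802 = 7700.6 m.
ln(541.2/288.1) = ln(1.8785) = 0.63047.
Δz = 7700.6 × 0.63047 = 4855.0 m.

Δz ≈ 4850 m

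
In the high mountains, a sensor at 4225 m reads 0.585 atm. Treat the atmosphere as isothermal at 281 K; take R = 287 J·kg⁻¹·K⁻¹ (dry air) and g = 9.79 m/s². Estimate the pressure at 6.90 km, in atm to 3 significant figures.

Scale height: H = RT/g = 287 × 281 / 9.79 = 8237.7 m.
Between two levels, P₂ = P₁ exp(−Δz/H) with Δz = z₂ − z₁.
Δz = 6900.0 − 4225.0 = 2675.0 m; Δz/H = 2675.0/8237.7 = 0.32473.
P₂ = 0.585 × exp(−0.32473) = 0.585 × 0.72272 = 0.42279 atm.

P ≈ 0.423 atm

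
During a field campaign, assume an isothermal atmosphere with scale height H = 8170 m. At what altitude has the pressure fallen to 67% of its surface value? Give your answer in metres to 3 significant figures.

z ≈ 3270 m

Set P/P₀ = exp(−z/H) = 0.67, so z = −H ln(0.67).
−ln(0.67) = 0.40048; z = 8170.0 × 0.40048 = 3271.9 m.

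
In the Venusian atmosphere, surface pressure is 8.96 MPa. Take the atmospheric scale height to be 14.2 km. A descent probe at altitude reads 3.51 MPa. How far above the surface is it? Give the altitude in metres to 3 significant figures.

z ≈ 13300 m

Invert the barometric formula: z = H ln(P₀/P).
P₀/P = 8.96/3.51 = 2.5527; ln(2.5527) = 0.93715.
z = 14200 × 0.93715 = 13308 m.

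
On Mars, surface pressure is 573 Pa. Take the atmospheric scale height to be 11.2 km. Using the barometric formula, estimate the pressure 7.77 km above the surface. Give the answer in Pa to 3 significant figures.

Barometric formula: P = P₀ exp(−z/H).
z/H = 7770.0/11200 = 0.69375; exp(−0.69375) = 0.49970.
P = 573 × 0.49970 = 286.33 Pa.

P ≈ 286 Pa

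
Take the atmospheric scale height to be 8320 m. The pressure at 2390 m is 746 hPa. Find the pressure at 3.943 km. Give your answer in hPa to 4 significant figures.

Between two levels, P₂ = P₁ exp(−Δz/H) with Δz = z₂ − z₁.
Δz = 3943.0 − 2390.0 = 1553.0 m; Δz/H = 1553.0/8320.0 = 0.18666.
P₂ = 746 × exp(−0.18666) = 746 × 0.82973 = 618.98 hPa.

P ≈ 619.0 hPa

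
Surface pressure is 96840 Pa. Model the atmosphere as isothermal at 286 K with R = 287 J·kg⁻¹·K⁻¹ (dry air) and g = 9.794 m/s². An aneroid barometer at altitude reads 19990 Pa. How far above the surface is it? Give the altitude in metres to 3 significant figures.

z ≈ 13200 m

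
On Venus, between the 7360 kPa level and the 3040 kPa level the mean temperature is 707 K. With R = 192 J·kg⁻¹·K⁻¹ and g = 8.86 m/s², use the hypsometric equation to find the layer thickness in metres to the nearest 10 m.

Hypsometric equation: Δz = (R T̄/g) ln(P₁/P₂).
R T̄/g = 192 × 707 / 8.86 = 15321 m.
ln(7360/3040) = ln(2.4211) = 0.88422.
Δz = 15321 × 0.88422 = 13547 m.

Δz ≈ 13550 m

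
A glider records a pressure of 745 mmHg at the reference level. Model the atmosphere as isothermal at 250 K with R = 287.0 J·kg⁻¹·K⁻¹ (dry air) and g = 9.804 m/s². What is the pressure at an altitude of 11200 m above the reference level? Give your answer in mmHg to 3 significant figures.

P ≈ 161 mmHg

Scale height: H = RT/g = 287.0 × 250 / 9.804 = 7318.4 m.
Barometric formula: P = P₀ exp(−z/H).
z/H = 11200/7318.4 = 1.5304; exp(−1.5304) = 0.21645.
P = 745 × 0.21645 = 161.26 mmHg.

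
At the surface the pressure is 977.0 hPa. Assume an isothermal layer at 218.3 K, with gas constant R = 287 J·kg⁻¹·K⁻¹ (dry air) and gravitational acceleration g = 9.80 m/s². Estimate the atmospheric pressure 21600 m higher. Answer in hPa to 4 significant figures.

Scale height: H = RT/g = 287 × 218.3 / 9.80 = 6393.1 m.
Barometric formula: P = P₀ exp(−z/H).
z/H = 21600/6393.1 = 3.3786; exp(−3.3786) = 0.034095.
P = 977.0 × 0.034095 = 33.311 hPa.

P ≈ 33.31 hPa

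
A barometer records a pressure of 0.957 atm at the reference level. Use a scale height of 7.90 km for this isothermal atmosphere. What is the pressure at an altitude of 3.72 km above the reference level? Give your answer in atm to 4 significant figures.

Barometric formula: P = P₀ exp(−z/H).
z/H = 3720.0/7900.0 = 0.47089; exp(−0.47089) = 0.62445.
P = 0.957 × 0.62445 = 0.59760 atm.

P ≈ 0.5976 atm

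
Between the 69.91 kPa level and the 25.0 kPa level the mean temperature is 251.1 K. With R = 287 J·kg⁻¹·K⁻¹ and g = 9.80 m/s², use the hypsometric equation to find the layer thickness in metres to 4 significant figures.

Δz ≈ 7562 m

Hypsometric equation: Δz = (R T̄/g) ln(P₁/P₂).
R T̄/g = 287 × 251.1 / 9.80 = 7353.6 m.
ln(69.91/25.0) = ln(2.7964) = 1.0283.
Δz = 7353.6 × 1.0283 = 7561.7 m.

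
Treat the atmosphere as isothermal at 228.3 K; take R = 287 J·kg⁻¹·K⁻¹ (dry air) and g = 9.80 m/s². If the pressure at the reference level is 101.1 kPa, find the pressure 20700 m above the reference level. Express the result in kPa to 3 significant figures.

Scale height: H = RT/g = 287 × 228.3 / 9.80 = 6685.9 m.
Barometric formula: P = P₀ exp(−z/H).
z/H = 20700/6685.9 = 3.0961; exp(−3.0961) = 0.045225.
P = 101.1 × 0.045225 = 4.5722 kPa.

P ≈ 4.57 kPa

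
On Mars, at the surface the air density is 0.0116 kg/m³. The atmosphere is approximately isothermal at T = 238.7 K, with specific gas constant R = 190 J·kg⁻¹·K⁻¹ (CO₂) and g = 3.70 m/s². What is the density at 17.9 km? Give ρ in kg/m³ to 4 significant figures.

ρ ≈ 0.002693 kg/m³

Scale height: H = RT/g = 190 × 238.7 / 3.70 = 12258 m.
In an isothermal atmosphere, density decays like pressure: ρ = ρ₀ exp(−z/H).
z/H = 17900/12258 = 1.4603; exp(−1.4603) = 0.23217.
ρ = 0.0116 × 0.23217 = 0.0026932 kg/m³.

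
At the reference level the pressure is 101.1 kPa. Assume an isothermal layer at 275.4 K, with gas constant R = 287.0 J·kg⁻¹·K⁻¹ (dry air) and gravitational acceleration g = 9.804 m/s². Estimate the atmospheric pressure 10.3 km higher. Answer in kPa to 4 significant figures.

Scale height: H = RT/g = 287.0 × 275.4 / 9.804 = 8062.0 m.
Barometric formula: P = P₀ exp(−z/H).
z/H = 10300/8062.0 = 1.2776; exp(−1.2776) = 0.27871.
P = 101.1 × 0.27871 = 28.178 kPa.

P ≈ 28.18 kPa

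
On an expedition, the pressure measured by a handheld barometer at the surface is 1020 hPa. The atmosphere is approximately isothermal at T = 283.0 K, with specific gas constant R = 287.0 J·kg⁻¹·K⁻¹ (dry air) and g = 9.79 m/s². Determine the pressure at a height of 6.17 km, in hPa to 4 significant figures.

Scale height: H = RT/g = 287.0 × 283.0 / 9.79 = 8296.3 m.
Barometric formula: P = P₀ exp(−z/H).
z/H = 6170.0/8296.3 = 0.74371; exp(−0.74371) = 0.47535.
P = 1020 × 0.47535 = 484.86 hPa.

P ≈ 484.9 hPa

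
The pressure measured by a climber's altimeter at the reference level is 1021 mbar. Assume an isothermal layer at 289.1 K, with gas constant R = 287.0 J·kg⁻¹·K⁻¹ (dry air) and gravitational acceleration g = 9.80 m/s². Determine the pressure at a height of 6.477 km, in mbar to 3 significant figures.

Scale height: H = RT/g = 287.0 × 289.1 / 9.80 = 8466.5 m.
Barometric formula: P = P₀ exp(−z/H).
z/H = 6477.0/8466.5 = 0.76502; exp(−0.76502) = 0.46532.
P = 1021 × 0.46532 = 475.09 mbar.

P ≈ 475 mbar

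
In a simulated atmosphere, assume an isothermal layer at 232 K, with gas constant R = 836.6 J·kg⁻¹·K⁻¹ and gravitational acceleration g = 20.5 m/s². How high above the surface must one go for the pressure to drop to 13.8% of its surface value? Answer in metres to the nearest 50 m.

Scale height: H = RT/g = 836.6 × 232 / 20.5 = 9467.9 m.
Set P/P₀ = exp(−z/H) = 0.138, so z = −H ln(0.138).
−ln(0.138) = 1.9805; z = 9467.9 × 1.9805 = 18751 m.

z ≈ 18750 m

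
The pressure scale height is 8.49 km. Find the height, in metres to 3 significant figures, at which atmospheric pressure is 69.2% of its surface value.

z ≈ 3130 m

Set P/P₀ = exp(−z/H) = 0.692, so z = −H ln(0.692).
−ln(0.692) = 0.36817; z = 8490.0 × 0.36817 = 3125.8 m.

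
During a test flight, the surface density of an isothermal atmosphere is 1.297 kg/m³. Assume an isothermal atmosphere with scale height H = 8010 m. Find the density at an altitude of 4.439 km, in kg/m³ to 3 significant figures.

In an isothermal atmosphere, density decays like pressure: ρ = ρ₀ exp(−z/H).
z/H = 4439.0/8010.0 = 0.55418; exp(−0.55418) = 0.57454.
ρ = 1.297 × 0.57454 = 0.74518 kg/m³.

ρ ≈ 0.745 kg/m³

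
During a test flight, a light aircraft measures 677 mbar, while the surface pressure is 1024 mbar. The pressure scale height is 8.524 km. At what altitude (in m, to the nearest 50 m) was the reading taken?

Invert the barometric formula: z = H ln(P₀/P).
P₀/P = 1024/677 = 1.5126; ln(1.5126) = 0.41383.
z = 8524.0 × 0.41383 = 3527.5 m.

z ≈ 3550 m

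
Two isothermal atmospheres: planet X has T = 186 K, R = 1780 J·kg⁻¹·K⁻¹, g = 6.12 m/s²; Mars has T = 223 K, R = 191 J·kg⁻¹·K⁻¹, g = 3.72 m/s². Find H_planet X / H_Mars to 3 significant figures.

H_planet X/H_Mars ≈ 4.72

H = RT/g for each body.
H_planet X = 1780 × 186 / 6.12 = 54098 m.
H_Mars = 191 × 223 / 3.72 = 11450 m.
H_planet X/H_Mars = 54098/11450 = 4.7247.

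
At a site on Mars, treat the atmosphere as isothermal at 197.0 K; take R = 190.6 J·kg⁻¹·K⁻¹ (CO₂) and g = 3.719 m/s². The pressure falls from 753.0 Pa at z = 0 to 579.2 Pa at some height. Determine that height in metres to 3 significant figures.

Scale height: H = RT/g = 190.6 × 197.0 / 3.719 = 10096 m.
Invert the barometric formula: z = H ln(P₀/P).
P₀/P = 753.0/579.2 = 1.3001; ln(1.3001) = 0.26244.
z = 10096 × 0.26244 = 2649.6 m.

z ≈ 2650 m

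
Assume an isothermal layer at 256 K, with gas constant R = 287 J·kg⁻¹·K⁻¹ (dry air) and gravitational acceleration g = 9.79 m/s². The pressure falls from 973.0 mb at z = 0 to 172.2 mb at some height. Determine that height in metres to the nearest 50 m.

z ≈ 13000 m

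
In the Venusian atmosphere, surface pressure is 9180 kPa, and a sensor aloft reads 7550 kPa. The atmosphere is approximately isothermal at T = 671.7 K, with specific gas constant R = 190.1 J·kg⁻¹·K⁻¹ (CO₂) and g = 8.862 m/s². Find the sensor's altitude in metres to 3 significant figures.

Scale height: H = RT/g = 190.1 × 671.7 / 8.862 = 14409 m.
Invert the barometric formula: z = H ln(P₀/P).
P₀/P = 9180/7550 = 1.2159; ln(1.2159) = 0.19548.
z = 14409 × 0.19548 = 2816.7 m.

z ≈ 2820 m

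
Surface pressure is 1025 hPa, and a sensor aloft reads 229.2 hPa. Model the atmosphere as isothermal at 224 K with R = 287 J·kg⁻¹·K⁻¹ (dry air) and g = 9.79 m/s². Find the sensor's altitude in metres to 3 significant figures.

Scale height: H = RT/g = 287 × 224 / 9.79 = 6566.7 m.
Invert the barometric formula: z = H ln(P₀/P).
P₀/P = 1025/229.2 = 4.4721; ln(4.4721) = 1.4979.
z = 6566.7 × 1.4979 = 9836.3 m.

z ≈ 9840 m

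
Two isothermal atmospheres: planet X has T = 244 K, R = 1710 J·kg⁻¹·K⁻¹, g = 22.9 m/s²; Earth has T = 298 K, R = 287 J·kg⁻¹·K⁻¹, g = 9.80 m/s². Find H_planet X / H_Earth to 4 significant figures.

H_planet X/H_Earth ≈ 2.088

H = RT/g for each body.
H_planet X = 1710 × 244 / 22.9 = 18220 m.
H_Earth = 287 × 298 / 9.80 = 8727.1 m.
H_planet X/H_Earth = 18220/8727.1 = 2.0877.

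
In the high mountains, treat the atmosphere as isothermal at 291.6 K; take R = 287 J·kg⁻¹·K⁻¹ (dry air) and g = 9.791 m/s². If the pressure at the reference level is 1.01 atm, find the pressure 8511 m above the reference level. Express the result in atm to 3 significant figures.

Scale height: H = RT/g = 287 × 291.6 / 9.791 = 8547.6 m.
Barometric formula: P = P₀ exp(−z/H).
z/H = 8511.0/8547.6 = 0.99572; exp(−0.99572) = 0.36946.
P = 1.01 × 0.36946 = 0.37315 atm.

P ≈ 0.373 atm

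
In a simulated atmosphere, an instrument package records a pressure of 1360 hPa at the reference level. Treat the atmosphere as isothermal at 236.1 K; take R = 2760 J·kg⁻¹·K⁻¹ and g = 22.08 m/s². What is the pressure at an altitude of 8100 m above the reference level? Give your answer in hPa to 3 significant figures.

P ≈ 1030 hPa

Scale height: H = RT/g = 2760 × 236.1 / 22.08 = 29513 m.
Barometric formula: P = P₀ exp(−z/H).
z/H = 8100.0/29513 = 0.27446; exp(−0.27446) = 0.75998.
P = 1360 × 0.75998 = 1033.6 hPa.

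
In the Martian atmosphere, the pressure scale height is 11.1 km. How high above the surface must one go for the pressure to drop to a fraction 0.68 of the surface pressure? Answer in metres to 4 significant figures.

z ≈ 4281 m

Set P/P₀ = exp(−z/H) = 0.68, so z = −H ln(0.68).
−ln(0.68) = 0.38566; z = 11100 × 0.38566 = 4280.8 m.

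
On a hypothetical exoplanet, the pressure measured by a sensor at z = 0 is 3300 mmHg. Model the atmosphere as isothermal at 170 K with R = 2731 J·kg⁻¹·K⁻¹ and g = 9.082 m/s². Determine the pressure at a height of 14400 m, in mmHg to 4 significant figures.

P ≈ 2490 mmHg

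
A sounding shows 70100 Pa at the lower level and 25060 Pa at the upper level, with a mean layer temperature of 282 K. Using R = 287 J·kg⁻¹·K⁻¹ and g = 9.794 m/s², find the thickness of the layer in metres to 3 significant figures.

Δz ≈ 8500 m

Hypsometric equation: Δz = (R T̄/g) ln(P₁/P₂).
R T̄/g = 287 × 282 / 9.794 = 8263.6 m.
ln(70100/25060) = ln(2.7973) = 1.0287.
Δz = 8263.6 × 1.0287 = 8500.8 m.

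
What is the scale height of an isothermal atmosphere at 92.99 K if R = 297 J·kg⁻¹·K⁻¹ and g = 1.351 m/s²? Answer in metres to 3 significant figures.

H ≈ 20400 m

The scale height of an isothermal atmosphere is H = RT/g.
H = 297 × 92.99 / 1.351 = 27618/1.351 = 20443 m.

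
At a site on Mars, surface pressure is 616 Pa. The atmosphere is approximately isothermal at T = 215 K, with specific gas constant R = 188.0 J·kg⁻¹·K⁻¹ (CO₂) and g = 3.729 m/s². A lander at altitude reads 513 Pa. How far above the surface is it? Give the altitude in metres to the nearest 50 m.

z ≈ 2000 m

Scale height: H = RT/g = 188.0 × 215 / 3.729 = 10839 m.
Invert the barometric formula: z = H ln(P₀/P).
P₀/P = 616/513 = 1.2008; ln(1.2008) = 0.18299.
z = 10839 × 0.18299 = 1983.4 m.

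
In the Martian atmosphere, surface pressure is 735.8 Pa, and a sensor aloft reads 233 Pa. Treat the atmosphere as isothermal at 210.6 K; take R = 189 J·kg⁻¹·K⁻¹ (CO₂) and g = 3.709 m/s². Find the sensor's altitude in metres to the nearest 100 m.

Scale height: H = RT/g = 189 × 210.6 / 3.709 = 10732 m.
Invert the barometric formula: z = H ln(P₀/P).
P₀/P = 735.8/233 = 3.1579; ln(3.1579) = 1.1499.
z = 10732 × 1.1499 = 12341 m.

z ≈ 12300 m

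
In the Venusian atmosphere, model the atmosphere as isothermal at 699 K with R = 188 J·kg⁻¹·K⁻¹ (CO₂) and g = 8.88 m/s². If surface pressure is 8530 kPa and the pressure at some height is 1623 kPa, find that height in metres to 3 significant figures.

z ≈ 24600 m

Scale height: H = RT/g = 188 × 699 / 8.88 = 14799 m.
Invert the barometric formula: z = H ln(P₀/P).
P₀/P = 8530/1623 = 5.2557; ln(5.2557) = 1.6593.
z = 14799 × 1.6593 = 24556 m.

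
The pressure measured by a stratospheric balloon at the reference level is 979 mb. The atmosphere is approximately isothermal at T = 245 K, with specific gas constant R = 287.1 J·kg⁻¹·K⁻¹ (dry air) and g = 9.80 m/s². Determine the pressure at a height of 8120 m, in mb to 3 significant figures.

Scale height: H = RT/g = 287.1 × 245 / 9.80 = 7177.5 m.
Barometric formula: P = P₀ exp(−z/H).
z/H = 8120.0/7177.5 = 1.1313; exp(−1.1313) = 0.32261.
P = 979 × 0.32261 = 315.84 mb.

P ≈ 316 mb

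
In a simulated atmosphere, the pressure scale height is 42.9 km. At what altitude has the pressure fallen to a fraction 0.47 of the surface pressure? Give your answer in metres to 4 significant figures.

Set P/P₀ = exp(−z/H) = 0.47, so z = −H ln(0.47).
−ln(0.47) = 0.75502; z = 42900 × 0.75502 = 32390 m.

z ≈ 32390 m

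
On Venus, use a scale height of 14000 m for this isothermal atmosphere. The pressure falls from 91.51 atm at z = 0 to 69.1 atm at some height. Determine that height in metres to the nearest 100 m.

z ≈ 3900 m

Invert the barometric formula: z = H ln(P₀/P).
P₀/P = 91.51/69.1 = 1.3243; ln(1.3243) = 0.28088.
z = 14000 × 0.28088 = 3932.3 m.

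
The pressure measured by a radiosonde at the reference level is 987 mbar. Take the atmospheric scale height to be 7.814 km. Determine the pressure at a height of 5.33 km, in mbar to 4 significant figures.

P ≈ 499.0 mbar

Barometric formula: P = P₀ exp(−z/H).
z/H = 5330.0/7814.0 = 0.68211; exp(−0.68211) = 0.50555.
P = 987 × 0.50555 = 498.98 mbar.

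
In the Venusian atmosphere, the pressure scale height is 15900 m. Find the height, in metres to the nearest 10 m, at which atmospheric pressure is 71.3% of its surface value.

z ≈ 5380 m

Set P/P₀ = exp(−z/H) = 0.713, so z = −H ln(0.713).
−ln(0.713) = 0.33827; z = 15900 × 0.33827 = 5378.5 m.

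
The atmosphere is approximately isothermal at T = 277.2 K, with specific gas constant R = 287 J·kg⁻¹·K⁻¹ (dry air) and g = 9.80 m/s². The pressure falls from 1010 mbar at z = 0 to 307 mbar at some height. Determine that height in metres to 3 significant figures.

z ≈ 9670 m

Scale height: H = RT/g = 287 × 277.2 / 9.80 = 8118.0 m.
Invert the barometric formula: z = H ln(P₀/P).
P₀/P = 1010/307 = 3.2899; ln(3.2899) = 1.1909.
z = 8118.0 × 1.1909 = 9667.7 m.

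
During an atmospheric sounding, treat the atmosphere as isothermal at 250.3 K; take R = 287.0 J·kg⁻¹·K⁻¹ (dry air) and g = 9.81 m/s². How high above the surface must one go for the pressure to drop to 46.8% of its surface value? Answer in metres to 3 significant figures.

z ≈ 5560 m

Scale height: H = RT/g = 287.0 × 250.3 / 9.81 = 7322.7 m.
Set P/P₀ = exp(−z/H) = 0.468, so z = −H ln(0.468).
−ln(0.468) = 0.75929; z = 7322.7 × 0.75929 = 5560.1 m.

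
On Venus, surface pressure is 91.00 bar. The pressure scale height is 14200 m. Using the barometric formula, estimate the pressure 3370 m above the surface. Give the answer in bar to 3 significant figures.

Barometric formula: P = P₀ exp(−z/H).
z/H = 3370.0/14200 = 0.23732; exp(−0.23732) = 0.78874.
P = 91.00 × 0.78874 = 71.775 bar.

P ≈ 71.8 bar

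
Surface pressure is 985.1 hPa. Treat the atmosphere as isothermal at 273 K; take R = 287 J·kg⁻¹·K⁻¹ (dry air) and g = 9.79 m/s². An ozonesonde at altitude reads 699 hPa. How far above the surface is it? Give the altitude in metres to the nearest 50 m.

Scale height: H = RT/g = 287 × 273 / 9.79 = 8003.2 m.
Invert the barometric formula: z = H ln(P₀/P).
P₀/P = 985.1/699 = 1.4093; ln(1.4093) = 0.34309.
z = 8003.2 × 0.34309 = 2745.8 m.

z ≈ 2750 m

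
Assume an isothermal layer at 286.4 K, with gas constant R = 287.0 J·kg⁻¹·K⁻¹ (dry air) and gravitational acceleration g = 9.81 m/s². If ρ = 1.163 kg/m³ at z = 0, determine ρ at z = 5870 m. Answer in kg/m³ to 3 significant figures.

ρ ≈ 0.577 kg/m³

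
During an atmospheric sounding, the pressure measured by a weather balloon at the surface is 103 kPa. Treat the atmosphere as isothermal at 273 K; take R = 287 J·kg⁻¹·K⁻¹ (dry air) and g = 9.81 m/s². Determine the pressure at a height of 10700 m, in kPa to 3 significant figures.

P ≈ 27.0 kPa

Scale height: H = RT/g = 287 × 273 / 9.81 = 7986.9 m.
Barometric formula: P = P₀ exp(−z/H).
z/H = 10700/7986.9 = 1.3397; exp(−1.3397) = 0.26192.
P = 103 × 0.26192 = 26.978 kPa.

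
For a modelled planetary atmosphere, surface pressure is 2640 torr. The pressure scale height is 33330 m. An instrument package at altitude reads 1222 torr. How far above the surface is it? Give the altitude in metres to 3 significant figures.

Invert the barometric formula: z = H ln(P₀/P).
P₀/P = 2640/1222 = 2.1604; ln(2.1604) = 0.77029.
z = 33330 × 0.77029 = 25674 m.

z ≈ 25700 m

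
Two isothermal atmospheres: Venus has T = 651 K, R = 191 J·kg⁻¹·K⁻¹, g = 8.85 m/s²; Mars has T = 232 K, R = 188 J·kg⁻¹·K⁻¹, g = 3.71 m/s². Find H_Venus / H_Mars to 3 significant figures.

H = RT/g for each body.
H_Venus = 191 × 651 / 8.85 = 14050 m.
H_Mars = 188 × 232 / 3.71 = 11756 m.
H_Venus/H_Mars = 14050/11756 = 1.1951.

H_Venus/H_Mars ≈ 1.20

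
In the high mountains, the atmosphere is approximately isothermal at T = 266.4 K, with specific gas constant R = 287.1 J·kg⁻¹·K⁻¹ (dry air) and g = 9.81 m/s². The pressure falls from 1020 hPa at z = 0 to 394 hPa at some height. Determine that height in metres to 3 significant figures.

z ≈ 7420 m

Scale height: H = RT/g = 287.1 × 266.4 / 9.81 = 7796.5 m.
Invert the barometric formula: z = H ln(P₀/P).
P₀/P = 1020/394 = 2.5888; ln(2.5888) = 0.95119.
z = 7796.5 × 0.95119 = 7416.0 m.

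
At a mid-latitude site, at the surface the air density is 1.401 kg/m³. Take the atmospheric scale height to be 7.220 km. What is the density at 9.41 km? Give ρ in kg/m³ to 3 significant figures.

ρ ≈ 0.381 kg/m³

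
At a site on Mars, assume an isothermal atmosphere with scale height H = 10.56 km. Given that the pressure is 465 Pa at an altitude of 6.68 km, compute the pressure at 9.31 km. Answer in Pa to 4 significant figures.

P ≈ 362.5 Pa

Between two levels, P₂ = P₁ exp(−Δz/H) with Δz = z₂ − z₁.
Δz = 9310.0 − 6680.0 = 2630.0 m; Δz/H = 2630.0/10560 = 0.24905.
P₂ = 465 × exp(−0.24905) = 465 × 0.77954 = 362.49 Pa.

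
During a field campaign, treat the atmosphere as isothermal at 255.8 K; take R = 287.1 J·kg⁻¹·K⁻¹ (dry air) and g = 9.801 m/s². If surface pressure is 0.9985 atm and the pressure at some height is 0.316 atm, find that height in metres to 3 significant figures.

z ≈ 8620 m

Scale height: H = RT/g = 287.1 × 255.8 / 9.801 = 7493.1 m.
Invert the barometric formula: z = H ln(P₀/P).
P₀/P = 0.9985/0.316 = 3.1598; ln(3.1598) = 1.1505.
z = 7493.1 × 1.1505 = 8620.8 m.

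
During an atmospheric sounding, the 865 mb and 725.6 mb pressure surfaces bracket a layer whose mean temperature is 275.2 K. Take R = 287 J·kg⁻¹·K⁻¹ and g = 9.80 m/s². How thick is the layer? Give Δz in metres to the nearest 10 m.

Hypsometric equation: Δz = (R T̄/g) ln(P₁/P₂).
R T̄/g = 287 × 275.2 / 9.80 = 8059.4 m.
ln(865/725.6) = ln(1.1921) = 0.17572.
Δz = 8059.4 × 0.17572 = 1416.2 m.

Δz ≈ 1420 m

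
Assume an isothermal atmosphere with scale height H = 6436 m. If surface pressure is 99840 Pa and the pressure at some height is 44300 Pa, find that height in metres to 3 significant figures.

z ≈ 5230 m

Invert the barometric formula: z = H ln(P₀/P).
P₀/P = 99840/44300 = 2.2537; ln(2.2537) = 0.81257.
z = 6436.0 × 0.81257 = 5229.7 m.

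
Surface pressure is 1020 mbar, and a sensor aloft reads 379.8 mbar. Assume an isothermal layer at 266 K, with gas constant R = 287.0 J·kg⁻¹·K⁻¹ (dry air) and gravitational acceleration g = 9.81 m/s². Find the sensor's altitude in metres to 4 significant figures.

Scale height: H = RT/g = 287.0 × 266 / 9.81 = 7782.1 m.
Invert the barometric formula: z = H ln(P₀/P).
P₀/P = 1020/379.8 = 2.6856; ln(2.6856) = 0.98790.
z = 7782.1 × 0.98790 = 7687.9 m.

z ≈ 7688 m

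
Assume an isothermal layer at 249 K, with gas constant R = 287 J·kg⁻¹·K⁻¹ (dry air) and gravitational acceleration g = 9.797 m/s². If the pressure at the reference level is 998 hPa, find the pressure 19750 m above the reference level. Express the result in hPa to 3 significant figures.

Scale height: H = RT/g = 287 × 249 / 9.797 = 7294.4 m.
Barometric formula: P = P₀ exp(−z/H).
z/H = 19750/7294.4 = 2.7076; exp(−2.7076) = 0.066697.
P = 998 × 0.066697 = 66.564 hPa.

P ≈ 66.6 hPa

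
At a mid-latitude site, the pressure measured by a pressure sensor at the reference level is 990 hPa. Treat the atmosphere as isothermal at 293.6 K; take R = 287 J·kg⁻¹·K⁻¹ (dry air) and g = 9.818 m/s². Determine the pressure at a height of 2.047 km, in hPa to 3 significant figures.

P ≈ 780 hPa

Scale height: H = RT/g = 287 × 293.6 / 9.818 = 8582.5 m.
Barometric formula: P = P₀ exp(−z/H).
z/H = 2047.0/8582.5 = 0.23851; exp(−0.23851) = 0.78780.
P = 990 × 0.78780 = 779.92 hPa.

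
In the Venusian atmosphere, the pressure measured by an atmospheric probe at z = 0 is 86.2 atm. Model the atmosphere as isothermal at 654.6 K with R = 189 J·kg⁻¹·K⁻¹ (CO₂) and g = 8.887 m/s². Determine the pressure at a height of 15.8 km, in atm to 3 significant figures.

P ≈ 27.7 atm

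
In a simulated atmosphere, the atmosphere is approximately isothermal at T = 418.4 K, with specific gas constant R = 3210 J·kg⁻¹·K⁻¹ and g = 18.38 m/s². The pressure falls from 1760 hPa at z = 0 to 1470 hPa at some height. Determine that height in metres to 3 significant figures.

Scale height: H = RT/g = 3210 × 418.4 / 18.38 = 73072 m.
Invert the barometric formula: z = H ln(P₀/P).
P₀/P = 1760/1470 = 1.1973; ln(1.1973) = 0.18007.
z = 73072 × 0.18007 = 13158 m.

z ≈ 13200 m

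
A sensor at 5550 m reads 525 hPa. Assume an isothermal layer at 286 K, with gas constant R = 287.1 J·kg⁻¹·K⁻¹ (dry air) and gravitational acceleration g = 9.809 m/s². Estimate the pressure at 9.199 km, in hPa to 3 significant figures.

P ≈ 340 hPa

Scale height: H = RT/g = 287.1 × 286 / 9.809 = 8370.9 m.
Between two levels, P₂ = P₁ exp(−Δz/H) with Δz = z₂ − z₁.
Δz = 9199.0 − 5550.0 = 3649.0 m; Δz/H = 3649.0/8370.9 = 0.43591.
P₂ = 525 × exp(−0.43591) = 525 × 0.64668 = 339.51 hPa.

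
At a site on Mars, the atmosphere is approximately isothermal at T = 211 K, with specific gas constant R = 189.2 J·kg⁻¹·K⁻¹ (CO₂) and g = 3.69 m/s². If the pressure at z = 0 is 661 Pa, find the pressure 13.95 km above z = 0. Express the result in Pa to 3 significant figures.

Scale height: H = RT/g = 189.2 × 211 / 3.69 = 10819 m.
Barometric formula: P = P₀ exp(−z/H).
z/H = 13950/10819 = 1.2894; exp(−1.2894) = 0.27544.
P = 661 × 0.27544 = 182.07 Pa.

P ≈ 182 Pa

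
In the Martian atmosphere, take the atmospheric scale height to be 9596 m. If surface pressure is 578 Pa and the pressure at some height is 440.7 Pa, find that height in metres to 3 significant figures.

Invert the barometric formula: z = H ln(P₀/P).
P₀/P = 578/440.7 = 1.3115; ln(1.3115) = 0.27117.
z = 9596.0 × 0.27117 = 2602.1 m.

z ≈ 2600 m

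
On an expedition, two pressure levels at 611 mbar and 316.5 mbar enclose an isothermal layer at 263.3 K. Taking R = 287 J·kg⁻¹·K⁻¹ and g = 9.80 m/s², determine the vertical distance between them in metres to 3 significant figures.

Hypsometric equation: Δz = (R T̄/g) ln(P₁/P₂).
R T̄/g = 287 × 263.3 / 9.80 = 7710.9 m.
ln(611/316.5) = ln(1.9305) = 0.65778.
Δz = 7710.9 × 0.65778 = 5072.1 m.

Δz ≈ 5070 m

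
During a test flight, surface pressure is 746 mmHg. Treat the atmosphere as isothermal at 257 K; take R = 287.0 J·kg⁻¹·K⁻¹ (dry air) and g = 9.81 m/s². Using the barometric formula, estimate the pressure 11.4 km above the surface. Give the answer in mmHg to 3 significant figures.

Scale height: H = RT/g = 287.0 × 257 / 9.81 = 7518.8 m.
Barometric formula: P = P₀ exp(−z/H).
z/H = 11400/7518.8 = 1.5162; exp(−1.5162) = 0.21954.
P = 746 × 0.21954 = 163.78 mmHg.

P ≈ 164 mmHg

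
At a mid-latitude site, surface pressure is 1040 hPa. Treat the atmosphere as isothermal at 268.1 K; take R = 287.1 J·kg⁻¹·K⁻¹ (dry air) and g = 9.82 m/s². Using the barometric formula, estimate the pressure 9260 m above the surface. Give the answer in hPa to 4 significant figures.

P ≈ 319.1 hPa

Scale height: H = RT/g = 287.1 × 268.1 / 9.82 = 7838.2 m.
Barometric formula: P = P₀ exp(−z/H).
z/H = 9260.0/7838.2 = 1.1814; exp(−1.1814) = 0.30685.
P = 1040 × 0.30685 = 319.12 hPa.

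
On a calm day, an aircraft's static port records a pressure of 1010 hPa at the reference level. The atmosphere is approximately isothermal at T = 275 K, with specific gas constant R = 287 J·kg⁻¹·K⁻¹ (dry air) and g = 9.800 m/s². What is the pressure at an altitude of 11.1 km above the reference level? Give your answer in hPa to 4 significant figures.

P ≈ 254.5 hPa

Scale height: H = RT/g = 287 × 275 / 9.800 = 8053.6 m.
Barometric formula: P = P₀ exp(−z/H).
z/H = 11100/8053.6 = 1.3783; exp(−1.3783) = 0.25201.
P = 1010 × 0.25201 = 254.53 hPa.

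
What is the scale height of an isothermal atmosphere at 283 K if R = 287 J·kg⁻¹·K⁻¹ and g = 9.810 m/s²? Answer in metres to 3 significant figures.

The scale height of an isothermal atmosphere is H = RT/g.
H = 287 × 283 / 9.810 = 81221/9.810 = 8279.4 m.

H ≈ 8280 m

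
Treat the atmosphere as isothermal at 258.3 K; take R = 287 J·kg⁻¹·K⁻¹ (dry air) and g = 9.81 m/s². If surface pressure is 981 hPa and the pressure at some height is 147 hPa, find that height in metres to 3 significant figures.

z ≈ 14300 m

Scale height: H = RT/g = 287 × 258.3 / 9.81 = 7556.8 m.
Invert the barometric formula: z = H ln(P₀/P).
P₀/P = 981/147 = 6.6735; ln(6.6735) = 1.8981.
z = 7556.8 × 1.8981 = 14344 m.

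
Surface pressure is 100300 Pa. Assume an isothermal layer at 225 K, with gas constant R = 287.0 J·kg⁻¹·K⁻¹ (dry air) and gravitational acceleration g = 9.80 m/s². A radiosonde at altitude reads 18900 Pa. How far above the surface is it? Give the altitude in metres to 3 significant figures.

Scale height: H = RT/g = 287.0 × 225 / 9.80 = 6589.3 m.
Invert the barometric formula: z = H ln(P₀/P).
P₀/P = 100300/18900 = 5.3069; ln(5.3069) = 1.6690.
z = 6589.3 × 1.6690 = 10998 m.

z ≈ 11000 m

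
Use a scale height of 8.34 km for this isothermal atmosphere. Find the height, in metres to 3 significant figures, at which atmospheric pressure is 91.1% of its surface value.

Set P/P₀ = exp(−z/H) = 0.911, so z = −H ln(0.911).
−ln(0.911) = 0.093212; z = 8340.0 × 0.093212 = 777.39 m.

z ≈ 777 m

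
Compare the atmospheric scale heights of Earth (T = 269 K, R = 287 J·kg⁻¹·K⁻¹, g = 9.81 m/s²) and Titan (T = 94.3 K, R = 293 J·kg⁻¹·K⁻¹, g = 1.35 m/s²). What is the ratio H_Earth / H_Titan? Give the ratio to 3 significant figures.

H_Earth/H_Titan ≈ 0.385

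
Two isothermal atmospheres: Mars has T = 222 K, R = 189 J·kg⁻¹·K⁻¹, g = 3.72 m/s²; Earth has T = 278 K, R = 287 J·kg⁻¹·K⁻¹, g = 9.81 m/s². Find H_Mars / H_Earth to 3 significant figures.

H = RT/g for each body.
H_Mars = 189 × 222 / 3.72 = 11279 m.
H_Earth = 287 × 278 / 9.81 = 8133.1 m.
H_Mars/H_Earth = 11279/8133.1 = 1.3868.

H_Mars/H_Earth ≈ 1.39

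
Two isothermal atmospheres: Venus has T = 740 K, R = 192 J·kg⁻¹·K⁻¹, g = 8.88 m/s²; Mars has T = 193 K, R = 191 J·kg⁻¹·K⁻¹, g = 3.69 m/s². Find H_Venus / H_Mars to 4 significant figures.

H = RT/g for each body.
H_Venus = 192 × 740 / 8.88 = 16000 m.
H_Mars = 191 × 193 / 3.69 = 9990.0 m.
H_Venus/H_Mars = 16000/9990.0 = 1.6016.

H_Venus/H_Mars ≈ 1.602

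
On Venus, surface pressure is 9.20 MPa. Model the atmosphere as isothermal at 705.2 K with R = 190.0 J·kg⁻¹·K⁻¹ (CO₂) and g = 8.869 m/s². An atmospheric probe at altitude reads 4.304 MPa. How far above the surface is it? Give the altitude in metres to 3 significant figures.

z ≈ 11500 m

Scale height: H = RT/g = 190.0 × 705.2 / 8.869 = 15107 m.
Invert the barometric formula: z = H ln(P₀/P).
P₀/P = 9.20/4.304 = 2.1375; ln(2.1375) = 0.75964.
z = 15107 × 0.75964 = 11476 m.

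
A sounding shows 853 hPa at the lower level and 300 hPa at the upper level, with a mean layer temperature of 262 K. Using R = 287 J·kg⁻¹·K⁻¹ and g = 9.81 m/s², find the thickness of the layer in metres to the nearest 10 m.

Δz ≈ 8010 m

Hypsometric equation: Δz = (R T̄/g) ln(P₁/P₂).
R T̄/g = 287 × 262 / 9.81 = 7665.0 m.
ln(853/300) = ln(2.8433) = 1.0450.
Δz = 7665.0 × 1.0450 = 8009.9 m.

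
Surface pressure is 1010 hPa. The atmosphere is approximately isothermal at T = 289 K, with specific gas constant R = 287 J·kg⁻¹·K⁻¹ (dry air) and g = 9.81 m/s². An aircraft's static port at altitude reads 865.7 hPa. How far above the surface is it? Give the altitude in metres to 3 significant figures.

z ≈ 1300 m

Scale height: H = RT/g = 287 × 289 / 9.81 = 8454.9 m.
Invert the barometric formula: z = H ln(P₀/P).
P₀/P = 1010/865.7 = 1.1667; ln(1.1667) = 0.15418.
z = 8454.9 × 0.15418 = 1303.6 m.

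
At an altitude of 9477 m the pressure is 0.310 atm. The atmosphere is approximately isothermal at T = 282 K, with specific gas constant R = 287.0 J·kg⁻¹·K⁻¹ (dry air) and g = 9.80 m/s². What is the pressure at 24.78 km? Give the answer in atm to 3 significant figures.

P ≈ 0.0486 atm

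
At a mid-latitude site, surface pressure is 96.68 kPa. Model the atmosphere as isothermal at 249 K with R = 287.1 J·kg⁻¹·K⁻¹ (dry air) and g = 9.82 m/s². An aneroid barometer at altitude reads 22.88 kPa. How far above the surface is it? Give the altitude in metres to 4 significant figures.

Scale height: H = RT/g = 287.1 × 249 / 9.82 = 7279.8 m.
Invert the barometric formula: z = H ln(P₀/P).
P₀/P = 96.68/22.88 = 4.2255; ln(4.2255) = 1.4411.
z = 7279.8 × 1.4411 = 10491 m.

z ≈ 10490 m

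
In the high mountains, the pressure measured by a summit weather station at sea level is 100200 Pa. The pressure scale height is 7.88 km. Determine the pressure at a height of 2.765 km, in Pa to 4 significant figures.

P ≈ 70550 Pa

Barometric formula: P = P₀ exp(−z/H).
z/H = 2765.0/7880.0 = 0.35089; exp(−0.35089) = 0.70406.
P = 100200 × 0.70406 = 70547 Pa.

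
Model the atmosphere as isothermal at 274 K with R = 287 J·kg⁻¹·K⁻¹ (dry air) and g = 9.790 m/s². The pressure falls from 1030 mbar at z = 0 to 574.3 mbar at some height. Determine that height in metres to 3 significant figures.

z ≈ 4690 m

Scale height: H = RT/g = 287 × 274 / 9.790 = 8032.5 m.
Invert the barometric formula: z = H ln(P₀/P).
P₀/P = 1030/574.3 = 1.7935; ln(1.7935) = 0.58417.
z = 8032.5 × 0.58417 = 4692.3 m.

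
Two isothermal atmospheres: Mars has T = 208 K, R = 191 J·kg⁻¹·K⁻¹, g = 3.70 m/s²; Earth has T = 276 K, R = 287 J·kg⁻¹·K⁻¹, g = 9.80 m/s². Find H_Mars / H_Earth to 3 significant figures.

H_Mars/H_Earth ≈ 1.33

H = RT/g for each body.
H_Mars = 191 × 208 / 3.70 = 10737 m.
H_Earth = 287 × 276 / 9.80 = 8082.9 m.
H_Mars/H_Earth = 10737/8082.9 = 1.3284.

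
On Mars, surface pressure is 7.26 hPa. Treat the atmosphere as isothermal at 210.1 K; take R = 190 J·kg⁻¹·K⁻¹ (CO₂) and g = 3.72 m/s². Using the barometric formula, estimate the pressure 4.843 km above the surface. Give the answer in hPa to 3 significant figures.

P ≈ 4.62 hPa

Scale height: H = RT/g = 190 × 210.1 / 3.72 = 10731 m.
Barometric formula: P = P₀ exp(−z/H).
z/H = 4843.0/10731 = 0.45131; exp(−0.45131) = 0.63679.
P = 7.26 × 0.63679 = 4.6231 hPa.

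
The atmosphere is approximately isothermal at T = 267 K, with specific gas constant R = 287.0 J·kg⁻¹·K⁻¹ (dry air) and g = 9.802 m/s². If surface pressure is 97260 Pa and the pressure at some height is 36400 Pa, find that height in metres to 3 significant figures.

Scale height: H = RT/g = 287.0 × 267 / 9.802 = 7817.7 m.
Invert the barometric formula: z = H ln(P₀/P).
P₀/P = 97260/36400 = 2.6720; ln(2.6720) = 0.98283.
z = 7817.7 × 0.98283 = 7683.5 m.

z ≈ 7680 m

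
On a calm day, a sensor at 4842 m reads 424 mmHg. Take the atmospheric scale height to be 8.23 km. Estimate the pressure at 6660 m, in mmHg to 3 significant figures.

Between two levels, P₂ = P₁ exp(−Δz/H) with Δz = z₂ − z₁.
Δz = 6660.0 − 4842.0 = 1818.0 m; Δz/H = 1818.0/8230.0 = 0.22090.
P₂ = 424 × exp(−0.22090) = 424 × 0.80180 = 339.96 mmHg.

P ≈ 340 mmHg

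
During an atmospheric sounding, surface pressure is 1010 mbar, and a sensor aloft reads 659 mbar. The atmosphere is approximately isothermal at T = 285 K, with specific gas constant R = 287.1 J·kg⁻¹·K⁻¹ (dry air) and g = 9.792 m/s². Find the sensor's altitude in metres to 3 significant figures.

z ≈ 3570 m

Scale height: H = RT/g = 287.1 × 285 / 9.792 = 8356.2 m.
Invert the barometric formula: z = H ln(P₀/P).
P₀/P = 1010/659 = 1.5326; ln(1.5326) = 0.42697.
z = 8356.2 × 0.42697 = 3567.8 m.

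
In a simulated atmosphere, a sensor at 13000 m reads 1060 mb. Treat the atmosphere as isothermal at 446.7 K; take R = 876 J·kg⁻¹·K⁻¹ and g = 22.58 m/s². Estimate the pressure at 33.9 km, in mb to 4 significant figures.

Scale height: H = RT/g = 876 × 446.7 / 22.58 = 17330 m.
Between two levels, P₂ = P₁ exp(−Δz/H) with Δz = z₂ − z₁.
Δz = 33900 − 13000 = 20900 m; Δz/H = 20900/17330 = 1.2060.
P₂ = 1060 × exp(−1.2060) = 1060 × 0.29939 = 317.35 mb.

P ≈ 317.4 mb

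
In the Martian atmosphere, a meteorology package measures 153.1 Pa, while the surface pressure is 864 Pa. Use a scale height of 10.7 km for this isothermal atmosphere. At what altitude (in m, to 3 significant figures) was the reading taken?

z ≈ 18500 m

Invert the barometric formula: z = H ln(P₀/P).
P₀/P = 864/153.1 = 5.6434; ln(5.6434) = 1.7305.
z = 10700 × 1.7305 = 18516 m.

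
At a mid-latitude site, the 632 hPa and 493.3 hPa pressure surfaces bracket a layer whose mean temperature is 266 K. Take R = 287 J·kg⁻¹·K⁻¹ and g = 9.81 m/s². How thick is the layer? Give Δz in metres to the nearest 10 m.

Δz ≈ 1930 m

Hypsometric equation: Δz = (R T̄/g) ln(P₁/P₂).
R T̄/g = 287 × 266 / 9.81 = 7782.1 m.
ln(632/493.3) = ln(1.2812) = 0.24780.
Δz = 7782.1 × 0.24780 = 1928.4 m.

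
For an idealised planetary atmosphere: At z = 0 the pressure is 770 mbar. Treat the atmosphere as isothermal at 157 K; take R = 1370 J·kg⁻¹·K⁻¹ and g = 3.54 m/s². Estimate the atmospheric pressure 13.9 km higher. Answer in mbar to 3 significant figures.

P ≈ 613 mbar

Scale height: H = RT/g = 1370 × 157 / 3.54 = 60760 m.
Barometric formula: P = P₀ exp(−z/H).
z/H = 13900/60760 = 0.22877; exp(−0.22877) = 0.79551.
P = 770 × 0.79551 = 612.54 mbar.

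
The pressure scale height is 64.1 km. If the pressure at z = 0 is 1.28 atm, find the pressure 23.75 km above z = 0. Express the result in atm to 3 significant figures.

P ≈ 0.884 atm

Barometric formula: P = P₀ exp(−z/H).
z/H = 23750/64100 = 0.37051; exp(−0.37051) = 0.69038.
P = 1.28 × 0.69038 = 0.88369 atm.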